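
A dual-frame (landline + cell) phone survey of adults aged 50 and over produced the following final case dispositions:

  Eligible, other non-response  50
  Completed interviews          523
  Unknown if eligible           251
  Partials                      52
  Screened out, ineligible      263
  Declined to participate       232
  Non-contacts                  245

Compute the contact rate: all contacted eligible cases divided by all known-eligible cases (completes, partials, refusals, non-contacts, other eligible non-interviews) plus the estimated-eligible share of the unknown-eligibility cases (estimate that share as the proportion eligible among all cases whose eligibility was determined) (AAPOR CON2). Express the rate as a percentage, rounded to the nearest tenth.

Top = 523 + 52 + 232 + 50 = 857
Eligible (known) = 523 + 52 + 232 + 245 + 50 = 1102
e = 1102 / (1102 + 263) = 1102 / 1365 = 0.8073
e × U = 0.8073 × 251 = 202.63
Base = 1102 + 202.63 = 1304.63
CON2 = 857 / 1304.63 = 0.6569

65.7%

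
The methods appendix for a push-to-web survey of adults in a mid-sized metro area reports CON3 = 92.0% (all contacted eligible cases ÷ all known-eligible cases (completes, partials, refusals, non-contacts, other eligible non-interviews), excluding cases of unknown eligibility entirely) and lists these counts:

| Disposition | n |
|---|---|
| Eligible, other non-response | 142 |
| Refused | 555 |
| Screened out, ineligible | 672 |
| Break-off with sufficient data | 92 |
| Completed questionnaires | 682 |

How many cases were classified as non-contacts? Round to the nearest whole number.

128

Top → 682 + 92 + 555 + 142 = 1471
CON3 = 1471 / D = 0.920
D = 1471 / 0.920 = 1598.9
Other denominator terms total 1471
non-contacts = 1598.9 − 1471 ≈ 128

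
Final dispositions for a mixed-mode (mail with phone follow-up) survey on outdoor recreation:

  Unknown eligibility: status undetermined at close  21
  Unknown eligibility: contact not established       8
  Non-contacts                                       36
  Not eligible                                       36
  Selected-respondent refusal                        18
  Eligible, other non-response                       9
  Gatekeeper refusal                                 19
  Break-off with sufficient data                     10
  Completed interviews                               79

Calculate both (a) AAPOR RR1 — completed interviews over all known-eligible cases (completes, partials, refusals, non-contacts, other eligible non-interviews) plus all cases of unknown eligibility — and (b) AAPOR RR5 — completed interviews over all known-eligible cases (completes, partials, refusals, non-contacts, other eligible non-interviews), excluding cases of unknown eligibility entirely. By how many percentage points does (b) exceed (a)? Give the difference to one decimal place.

6.7

Refusals = 19 + 18 = 37
Unknown if eligible = 8 + 21 = 29
Numerator = 79
Base = 79 + 10 + 37 + 36 + 9 + 29 = 200
RR1 = 79 / 200 = 0.3950
Base = 79 + 10 + 37 + 36 + 9 = 171
RR5 = 79 / 171 = 0.4620
Difference = 46.20 − 39.50 = 6.70 percentage points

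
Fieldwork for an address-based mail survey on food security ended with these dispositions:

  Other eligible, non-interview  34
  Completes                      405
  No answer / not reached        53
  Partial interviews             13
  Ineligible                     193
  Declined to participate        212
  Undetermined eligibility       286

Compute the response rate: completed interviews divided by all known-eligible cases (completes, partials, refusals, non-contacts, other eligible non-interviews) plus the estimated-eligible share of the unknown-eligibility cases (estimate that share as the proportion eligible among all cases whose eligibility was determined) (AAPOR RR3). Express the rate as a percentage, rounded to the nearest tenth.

43.0%

Top: 405
Determined eligible: 405 + 13 + 212 + 53 + 34 = 717
e = 717 / (717 + 193) = 717 / 910 = 0.7879
Eligible share of unknowns: 0.7879 × 286 = 225.34
Denom: 717 + 225.34 = 942.34
RR3 = 405 / 942.34 = 0.4298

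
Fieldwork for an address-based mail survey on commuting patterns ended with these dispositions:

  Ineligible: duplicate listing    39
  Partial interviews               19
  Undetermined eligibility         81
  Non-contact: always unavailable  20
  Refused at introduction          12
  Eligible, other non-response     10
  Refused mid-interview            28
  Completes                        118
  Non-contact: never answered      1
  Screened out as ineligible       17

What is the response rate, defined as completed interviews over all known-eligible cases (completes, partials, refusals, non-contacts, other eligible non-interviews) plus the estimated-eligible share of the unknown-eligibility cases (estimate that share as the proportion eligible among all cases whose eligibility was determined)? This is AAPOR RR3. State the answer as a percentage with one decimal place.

Declined to participate = 12 + 28 = 40
Never reached = 1 + 20 = 21
Out of scope = 17 + 39 = 56
Numerator: 118
Determined eligible: 118 + 19 + 40 + 21 + 10 = 208
e = 208 / (208 + 56) = 208 / 264 = 0.7879
Estimated eligible among unknowns: 0.7879 × 81 = 63.82
Denominator: 208 + 63.82 = 271.82
RR3 = 118 / 271.82 = 0.4341

43.4%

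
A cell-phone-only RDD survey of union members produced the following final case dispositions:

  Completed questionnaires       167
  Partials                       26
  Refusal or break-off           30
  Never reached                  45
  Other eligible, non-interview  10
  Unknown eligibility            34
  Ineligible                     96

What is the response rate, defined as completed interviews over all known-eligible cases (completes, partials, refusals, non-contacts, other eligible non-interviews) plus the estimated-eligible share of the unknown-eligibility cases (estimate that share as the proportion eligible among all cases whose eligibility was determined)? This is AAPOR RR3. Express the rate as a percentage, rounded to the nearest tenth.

Numerator → 167
Known eligible → 167 + 26 + 30 + 45 + 10 = 278
e = 278 / (278 + 96) = 278 / 374 = 0.7433
e × U → 0.7433 × 34 = 25.27
Denominator → 278 + 25.27 = 303.27
RR3 = 167 / 303.27 = 0.5507

55.1%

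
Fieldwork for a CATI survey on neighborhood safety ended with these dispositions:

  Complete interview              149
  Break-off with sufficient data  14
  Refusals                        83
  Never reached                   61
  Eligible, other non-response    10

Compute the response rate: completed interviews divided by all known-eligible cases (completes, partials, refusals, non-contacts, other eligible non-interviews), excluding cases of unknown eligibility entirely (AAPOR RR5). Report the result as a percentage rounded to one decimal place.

47.0%

Numerator = 149
Base = 149 + 14 + 83 + 61 + 10 = 317
RR5 = 149 / 317 = 0.4700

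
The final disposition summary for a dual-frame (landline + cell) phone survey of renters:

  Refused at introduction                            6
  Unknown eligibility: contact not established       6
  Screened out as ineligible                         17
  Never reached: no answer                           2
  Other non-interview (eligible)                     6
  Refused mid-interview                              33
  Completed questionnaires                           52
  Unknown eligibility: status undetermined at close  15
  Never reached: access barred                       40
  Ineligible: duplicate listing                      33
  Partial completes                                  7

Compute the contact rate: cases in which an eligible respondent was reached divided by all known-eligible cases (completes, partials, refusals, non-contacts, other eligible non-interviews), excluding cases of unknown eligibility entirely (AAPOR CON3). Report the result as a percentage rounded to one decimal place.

Declined to participate = 6 + 33 = 39
Never reached = 2 + 40 = 42
Unknown eligibility = 6 + 15 = 21
Not eligible = 17 + 33 = 50
Num → 52 + 7 + 39 + 6 = 104
Denominator → 52 + 7 + 39 + 42 + 6 = 146
CON3 = 104 / 146 = 0.7123

71.2%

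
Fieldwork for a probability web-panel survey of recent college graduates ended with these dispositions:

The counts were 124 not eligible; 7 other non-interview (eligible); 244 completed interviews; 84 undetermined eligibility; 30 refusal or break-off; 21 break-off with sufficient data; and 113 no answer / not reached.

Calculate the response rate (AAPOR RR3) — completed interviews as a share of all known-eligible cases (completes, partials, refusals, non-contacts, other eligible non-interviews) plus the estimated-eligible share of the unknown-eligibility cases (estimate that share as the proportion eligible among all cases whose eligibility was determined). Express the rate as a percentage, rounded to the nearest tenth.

Top = 244
Known eligible = 244 + 21 + 30 + 113 + 7 = 415
e = 415 / (415 + 124) = 415 / 539 = 0.7699
Estimated eligible among unknowns = 0.7699 × 84 = 64.67
Denom = 415 + 64.67 = 479.67
RR3 = 244 / 479.67 = 0.5087

50.9%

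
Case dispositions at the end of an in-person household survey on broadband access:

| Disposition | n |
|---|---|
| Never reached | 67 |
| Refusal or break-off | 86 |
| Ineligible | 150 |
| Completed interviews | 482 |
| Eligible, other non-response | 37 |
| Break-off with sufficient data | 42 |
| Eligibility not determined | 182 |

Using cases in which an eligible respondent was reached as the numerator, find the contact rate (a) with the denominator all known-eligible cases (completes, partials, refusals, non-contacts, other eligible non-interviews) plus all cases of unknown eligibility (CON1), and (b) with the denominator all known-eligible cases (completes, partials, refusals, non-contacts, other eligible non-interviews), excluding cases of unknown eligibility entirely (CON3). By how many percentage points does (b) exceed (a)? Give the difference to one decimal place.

Numerator → 482 + 42 + 86 + 37 = 647
Denom → 482 + 42 + 86 + 67 + 37 + 182 = 896
CON1 = 647 / 896 = 0.7221
Denom → 482 + 42 + 86 + 67 + 37 = 714
CON3 = 647 / 714 = 0.9062
Difference = 90.62 − 72.21 = 18.41 percentage points

18.4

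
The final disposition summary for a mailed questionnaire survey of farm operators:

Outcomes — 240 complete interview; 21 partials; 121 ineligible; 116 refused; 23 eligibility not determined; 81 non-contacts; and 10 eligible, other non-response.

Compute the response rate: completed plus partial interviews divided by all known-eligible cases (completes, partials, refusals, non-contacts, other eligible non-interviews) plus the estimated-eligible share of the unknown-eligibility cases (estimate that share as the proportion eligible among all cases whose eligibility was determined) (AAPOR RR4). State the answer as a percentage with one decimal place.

Top → 240 + 21 = 261
Determined eligible → 240 + 21 + 116 + 81 + 10 = 468
e = 468 / (468 + 121) = 468 / 589 = 0.7946
Estimated eligible among unknowns → 0.7946 × 23 = 18.28
Denominator → 468 + 18.28 = 486.28
RR4 = 261 / 486.28 = 0.5367

53.7%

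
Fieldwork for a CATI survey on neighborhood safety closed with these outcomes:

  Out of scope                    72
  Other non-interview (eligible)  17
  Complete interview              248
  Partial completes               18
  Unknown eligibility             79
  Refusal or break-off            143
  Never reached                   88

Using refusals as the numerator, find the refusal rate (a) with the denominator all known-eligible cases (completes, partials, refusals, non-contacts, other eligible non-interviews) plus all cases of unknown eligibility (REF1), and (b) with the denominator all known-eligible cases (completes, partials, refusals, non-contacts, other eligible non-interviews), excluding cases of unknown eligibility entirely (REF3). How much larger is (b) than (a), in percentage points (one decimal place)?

3.7

Top → 143
Denom → 248 + 18 + 143 + 88 + 17 + 79 = 593
REF1 = 143 / 593 = 0.2411
Denom → 248 + 18 + 143 + 88 + 17 = 514
REF3 = 143 / 514 = 0.2782
Difference = 27.82 − 24.11 = 3.71 percentage points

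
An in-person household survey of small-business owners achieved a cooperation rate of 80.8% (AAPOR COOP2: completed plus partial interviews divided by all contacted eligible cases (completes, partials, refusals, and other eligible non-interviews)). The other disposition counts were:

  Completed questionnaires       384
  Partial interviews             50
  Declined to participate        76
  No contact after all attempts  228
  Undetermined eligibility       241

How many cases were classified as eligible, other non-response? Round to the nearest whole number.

Top: 384 + 50 = 434
COOP2 = 434 / D = 0.808
D = 434 / 0.808 = 537.1
Rest of base = 510
eligible, other non-response = 537.1 − 510 ≈ 27

27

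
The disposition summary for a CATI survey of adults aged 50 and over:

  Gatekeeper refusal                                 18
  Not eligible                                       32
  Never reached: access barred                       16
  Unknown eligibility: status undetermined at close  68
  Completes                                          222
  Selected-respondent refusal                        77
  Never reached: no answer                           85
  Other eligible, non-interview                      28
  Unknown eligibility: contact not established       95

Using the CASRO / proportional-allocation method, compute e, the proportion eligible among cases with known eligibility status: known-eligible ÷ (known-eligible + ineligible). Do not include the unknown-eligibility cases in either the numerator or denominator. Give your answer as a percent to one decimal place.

Refusals = 18 + 77 = 95
No answer / not reached = 85 + 16 = 101
Unknown eligibility = 95 + 68 = 163
Eligible (known) → 222 + 95 + 101 + 28 = 446
e = 446 / (446 + 32) = 446 / 478 = 0.9331

93.3%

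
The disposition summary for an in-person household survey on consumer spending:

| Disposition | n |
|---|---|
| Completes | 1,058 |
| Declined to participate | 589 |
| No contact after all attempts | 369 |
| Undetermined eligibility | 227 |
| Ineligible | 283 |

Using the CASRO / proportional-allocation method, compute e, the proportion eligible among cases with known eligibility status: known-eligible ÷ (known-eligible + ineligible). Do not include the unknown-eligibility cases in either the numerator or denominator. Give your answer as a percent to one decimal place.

87.7%

Eligible (known) = 1058 + 589 + 369 = 2016
e = 2016 / (2016 + 283) = 2016 / 2299 = 0.8769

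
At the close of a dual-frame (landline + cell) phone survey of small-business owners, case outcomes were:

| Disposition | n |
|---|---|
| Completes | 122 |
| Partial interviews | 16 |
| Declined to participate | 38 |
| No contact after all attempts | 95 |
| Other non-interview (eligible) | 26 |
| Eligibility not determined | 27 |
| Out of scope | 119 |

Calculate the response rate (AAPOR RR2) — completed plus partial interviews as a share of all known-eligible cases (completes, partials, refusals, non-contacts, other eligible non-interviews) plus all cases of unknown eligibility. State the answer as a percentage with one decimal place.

Top → 122 + 16 = 138
Base → 122 + 16 + 38 + 95 + 26 + 27 = 324
RR2 = 138 / 324 = 0.4259

42.6%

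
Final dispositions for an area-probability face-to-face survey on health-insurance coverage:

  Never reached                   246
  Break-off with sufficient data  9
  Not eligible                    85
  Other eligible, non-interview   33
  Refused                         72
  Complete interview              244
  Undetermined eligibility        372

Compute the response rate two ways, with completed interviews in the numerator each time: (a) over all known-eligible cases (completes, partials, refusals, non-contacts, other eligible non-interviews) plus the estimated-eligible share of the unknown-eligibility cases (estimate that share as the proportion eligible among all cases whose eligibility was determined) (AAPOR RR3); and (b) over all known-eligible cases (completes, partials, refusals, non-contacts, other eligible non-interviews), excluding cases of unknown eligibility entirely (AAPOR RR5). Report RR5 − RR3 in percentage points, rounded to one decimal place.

14.2

Num = 244
Known eligible = 244 + 9 + 72 + 246 + 33 = 604
e = 604 / (604 + 85) = 604 / 689 = 0.8766
e × U = 0.8766 × 372 = 326.10
Denom = 604 + 326.10 = 930.10
RR3 = 244 / 930.10 = 0.2623
Denom = 244 + 9 + 72 + 246 + 33 = 604
RR5 = 244 / 604 = 0.4040
Difference = 40.40 − 26.23 = 14.17 percentage points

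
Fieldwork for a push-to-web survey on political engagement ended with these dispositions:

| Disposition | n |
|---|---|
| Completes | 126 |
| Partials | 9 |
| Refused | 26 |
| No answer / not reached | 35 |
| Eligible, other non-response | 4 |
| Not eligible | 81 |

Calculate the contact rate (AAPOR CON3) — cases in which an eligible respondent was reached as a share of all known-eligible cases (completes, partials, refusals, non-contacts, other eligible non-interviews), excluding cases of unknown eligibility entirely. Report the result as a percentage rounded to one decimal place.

82.5%

Numerator → 126 + 9 + 26 + 4 = 165
Denom → 126 + 9 + 26 + 35 + 4 = 200
CON3 = 165 / 200 = 0.8250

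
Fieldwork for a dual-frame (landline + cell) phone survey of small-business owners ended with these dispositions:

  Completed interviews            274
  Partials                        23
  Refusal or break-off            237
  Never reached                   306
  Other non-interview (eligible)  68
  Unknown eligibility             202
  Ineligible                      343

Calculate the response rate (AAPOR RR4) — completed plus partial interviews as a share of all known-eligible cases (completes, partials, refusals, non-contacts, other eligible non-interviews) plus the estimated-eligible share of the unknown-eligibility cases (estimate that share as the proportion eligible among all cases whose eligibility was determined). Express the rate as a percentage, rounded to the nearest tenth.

Top: 274 + 23 = 297
Determined eligible: 274 + 23 + 237 + 306 + 68 = 908
e = 908 / (908 + 343) = 908 / 1251 = 0.7258
Eligible share of unknowns: 0.7258 × 202 = 146.61
Base: 908 + 146.61 = 1054.61
RR4 = 297 / 1054.61 = 0.2816

28.2%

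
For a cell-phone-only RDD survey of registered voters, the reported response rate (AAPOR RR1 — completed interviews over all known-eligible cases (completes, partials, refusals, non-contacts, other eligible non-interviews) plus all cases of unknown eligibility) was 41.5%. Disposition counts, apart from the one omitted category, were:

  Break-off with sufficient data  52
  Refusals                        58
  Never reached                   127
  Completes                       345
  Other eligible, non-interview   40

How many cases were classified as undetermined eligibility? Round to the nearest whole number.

RR1 = 345 / D = 0.415
D = 345 / 0.415 = 831.3
Rest of base = 622
undetermined eligibility = 831.3 − 622 ≈ 209

209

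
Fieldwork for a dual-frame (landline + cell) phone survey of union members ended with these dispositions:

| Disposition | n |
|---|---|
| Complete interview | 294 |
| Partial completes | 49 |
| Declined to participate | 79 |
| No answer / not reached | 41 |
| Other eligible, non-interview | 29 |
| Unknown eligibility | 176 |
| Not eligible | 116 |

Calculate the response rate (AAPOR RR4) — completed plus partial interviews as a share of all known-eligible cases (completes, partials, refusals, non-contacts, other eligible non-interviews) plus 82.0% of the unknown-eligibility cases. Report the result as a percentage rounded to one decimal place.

53.9%

Numerator → 294 + 49 = 343
Determined eligible → 294 + 49 + 79 + 41 + 29 = 492
e × U → 0.8200 × 176 = 144.32
Denom → 492 + 144.32 = 636.32
RR4 = 343 / 636.32 = 0.5390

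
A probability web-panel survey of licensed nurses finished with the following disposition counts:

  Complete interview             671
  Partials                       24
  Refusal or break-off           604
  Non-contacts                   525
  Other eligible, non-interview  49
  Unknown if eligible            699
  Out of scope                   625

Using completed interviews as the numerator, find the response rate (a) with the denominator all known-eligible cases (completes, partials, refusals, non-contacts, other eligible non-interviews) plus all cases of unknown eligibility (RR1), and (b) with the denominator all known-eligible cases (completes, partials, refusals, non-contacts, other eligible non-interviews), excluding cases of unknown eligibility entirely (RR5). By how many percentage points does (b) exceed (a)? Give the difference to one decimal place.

9.7

Top = 671
Denominator = 671 + 24 + 604 + 525 + 49 + 699 = 2572
RR1 = 671 / 2572 = 0.2609
Denominator = 671 + 24 + 604 + 525 + 49 = 1873
RR5 = 671 / 1873 = 0.3582
Difference = 35.82 − 26.09 = 9.73 percentage points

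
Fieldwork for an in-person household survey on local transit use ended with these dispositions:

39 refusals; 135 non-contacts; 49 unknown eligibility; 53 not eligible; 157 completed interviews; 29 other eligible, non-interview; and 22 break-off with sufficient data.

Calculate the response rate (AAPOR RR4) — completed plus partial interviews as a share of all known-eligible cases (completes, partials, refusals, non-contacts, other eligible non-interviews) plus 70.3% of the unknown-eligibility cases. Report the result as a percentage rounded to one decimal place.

43.0%

Top = 157 + 22 = 179
Determined eligible = 157 + 22 + 39 + 135 + 29 = 382
Estimated eligible among unknowns = 0.7030 × 49 = 34.45
Denom = 382 + 34.45 = 416.45
RR4 = 179 / 416.45 = 0.4298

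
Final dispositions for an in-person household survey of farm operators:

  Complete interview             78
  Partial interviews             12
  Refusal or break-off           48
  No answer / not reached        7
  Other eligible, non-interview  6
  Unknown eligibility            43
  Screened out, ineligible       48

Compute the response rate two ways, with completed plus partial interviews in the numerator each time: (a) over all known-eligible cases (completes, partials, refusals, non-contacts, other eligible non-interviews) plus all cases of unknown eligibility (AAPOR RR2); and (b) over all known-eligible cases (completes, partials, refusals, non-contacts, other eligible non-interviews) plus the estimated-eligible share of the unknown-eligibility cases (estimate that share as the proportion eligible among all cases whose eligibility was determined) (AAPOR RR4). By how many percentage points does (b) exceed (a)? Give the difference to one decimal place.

2.6

Top: 78 + 12 = 90
Denominator: 78 + 12 + 48 + 7 + 6 + 43 = 194
RR2 = 90 / 194 = 0.4639
Eligible (known): 78 + 12 + 48 + 7 + 6 = 151
e = 151 / (151 + 48) = 151 / 199 = 0.7588
e × U: 0.7588 × 43 = 32.63
Denominator: 151 + 32.63 = 183.63
RR4 = 90 / 183.63 = 0.4901
Difference = 49.01 − 46.39 = 2.62 percentage points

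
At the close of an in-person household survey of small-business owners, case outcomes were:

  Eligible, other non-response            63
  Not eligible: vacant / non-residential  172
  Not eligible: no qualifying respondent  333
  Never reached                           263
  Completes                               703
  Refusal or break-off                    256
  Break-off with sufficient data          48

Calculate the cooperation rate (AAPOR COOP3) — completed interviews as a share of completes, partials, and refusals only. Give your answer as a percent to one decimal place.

69.8%

Out of scope = 333 + 172 = 505
Numerator: 703
Denom: 703 + 48 + 256 = 1007
COOP3 = 703 / 1007 = 0.6981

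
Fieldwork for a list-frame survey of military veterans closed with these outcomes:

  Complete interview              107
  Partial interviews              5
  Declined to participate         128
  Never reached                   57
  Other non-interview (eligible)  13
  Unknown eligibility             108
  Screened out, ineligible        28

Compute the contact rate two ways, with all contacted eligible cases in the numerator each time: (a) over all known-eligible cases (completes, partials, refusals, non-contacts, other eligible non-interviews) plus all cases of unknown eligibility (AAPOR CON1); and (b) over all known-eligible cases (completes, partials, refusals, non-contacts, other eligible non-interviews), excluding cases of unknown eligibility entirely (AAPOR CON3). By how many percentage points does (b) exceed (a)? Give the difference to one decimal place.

21.1

Num → 107 + 5 + 128 + 13 = 253
Base → 107 + 5 + 128 + 57 + 13 + 108 = 418
CON1 = 253 / 418 = 0.6053
Base → 107 + 5 + 128 + 57 + 13 = 310
CON3 = 253 / 310 = 0.8161
Difference = 81.61 − 60.53 = 21.08 percentage points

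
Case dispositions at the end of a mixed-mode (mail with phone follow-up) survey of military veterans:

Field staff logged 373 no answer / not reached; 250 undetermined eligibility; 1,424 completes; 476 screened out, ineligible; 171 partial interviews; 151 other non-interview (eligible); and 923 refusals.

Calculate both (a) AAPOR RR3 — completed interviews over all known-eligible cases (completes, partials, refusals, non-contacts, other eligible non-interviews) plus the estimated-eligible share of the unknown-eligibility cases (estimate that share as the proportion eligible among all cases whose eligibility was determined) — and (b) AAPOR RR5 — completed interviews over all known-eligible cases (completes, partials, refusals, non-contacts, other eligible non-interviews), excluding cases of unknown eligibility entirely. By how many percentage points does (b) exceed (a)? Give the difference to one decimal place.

3.1

Numerator → 1424
Known eligible → 1424 + 171 + 923 + 373 + 151 = 3042
e = 3042 / (3042 + 476) = 3042 / 3518 = 0.8647
Eligible share of unknowns → 0.8647 × 250 = 216.18
Denominator → 3042 + 216.18 = 3258.18
RR3 = 1424 / 3258.18 = 0.4371
Denominator → 1424 + 171 + 923 + 373 + 151 = 3042
RR5 = 1424 / 3042 = 0.4681
Difference = 46.81 − 43.71 = 3.10 percentage points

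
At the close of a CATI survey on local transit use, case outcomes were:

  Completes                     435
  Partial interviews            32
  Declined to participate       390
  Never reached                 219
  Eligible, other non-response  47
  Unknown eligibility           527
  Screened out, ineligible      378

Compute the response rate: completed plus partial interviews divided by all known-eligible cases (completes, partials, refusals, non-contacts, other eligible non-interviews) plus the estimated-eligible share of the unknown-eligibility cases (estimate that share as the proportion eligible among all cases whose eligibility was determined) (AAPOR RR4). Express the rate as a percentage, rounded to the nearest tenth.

30.8%

Num: 435 + 32 = 467
Eligible (known): 435 + 32 + 390 + 219 + 47 = 1123
e = 1123 / (1123 + 378) = 1123 / 1501 = 0.7482
Eligible share of unknowns: 0.7482 × 527 = 394.30
Base: 1123 + 394.30 = 1517.30
RR4 = 467 / 1517.30 = 0.3078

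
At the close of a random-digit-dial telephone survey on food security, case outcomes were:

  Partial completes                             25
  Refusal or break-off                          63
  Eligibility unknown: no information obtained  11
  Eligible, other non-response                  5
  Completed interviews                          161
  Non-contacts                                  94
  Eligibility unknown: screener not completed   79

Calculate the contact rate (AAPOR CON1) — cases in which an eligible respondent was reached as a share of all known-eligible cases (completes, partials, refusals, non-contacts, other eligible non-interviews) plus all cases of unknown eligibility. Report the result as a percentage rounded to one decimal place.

Undetermined eligibility = 79 + 11 = 90
Top = 161 + 25 + 63 + 5 = 254
Denom = 161 + 25 + 63 + 94 + 5 + 90 = 438
CON1 = 254 / 438 = 0.5799

58.0%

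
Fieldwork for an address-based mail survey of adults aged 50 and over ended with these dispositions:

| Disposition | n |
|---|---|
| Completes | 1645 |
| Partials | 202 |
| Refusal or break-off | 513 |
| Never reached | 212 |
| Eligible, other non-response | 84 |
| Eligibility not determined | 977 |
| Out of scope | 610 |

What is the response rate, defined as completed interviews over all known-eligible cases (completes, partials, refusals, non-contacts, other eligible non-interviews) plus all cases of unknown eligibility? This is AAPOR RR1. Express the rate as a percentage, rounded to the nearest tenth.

Num → 1645
Denominator → 1645 + 202 + 513 + 212 + 84 + 977 = 3633
RR1 = 1645 / 3633 = 0.4528

45.3%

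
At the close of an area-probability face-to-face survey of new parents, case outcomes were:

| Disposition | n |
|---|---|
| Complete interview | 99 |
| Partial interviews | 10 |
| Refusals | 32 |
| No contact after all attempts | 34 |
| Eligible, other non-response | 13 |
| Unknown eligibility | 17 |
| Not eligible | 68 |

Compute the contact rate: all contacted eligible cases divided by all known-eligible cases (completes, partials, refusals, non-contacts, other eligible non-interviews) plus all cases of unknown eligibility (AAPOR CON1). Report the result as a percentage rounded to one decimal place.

Num: 99 + 10 + 32 + 13 = 154
Denominator: 99 + 10 + 32 + 34 + 13 + 17 = 205
CON1 = 154 / 205 = 0.7512

75.1%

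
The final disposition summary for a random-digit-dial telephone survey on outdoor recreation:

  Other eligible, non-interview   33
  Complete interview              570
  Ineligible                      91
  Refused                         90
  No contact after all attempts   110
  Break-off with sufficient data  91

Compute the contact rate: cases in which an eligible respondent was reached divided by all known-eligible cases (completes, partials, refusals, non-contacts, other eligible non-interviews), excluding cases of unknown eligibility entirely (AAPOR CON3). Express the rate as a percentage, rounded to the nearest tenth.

Top: 570 + 91 + 90 + 33 = 784
Denominator: 570 + 91 + 90 + 110 + 33 = 894
CON3 = 784 / 894 = 0.8770

87.7%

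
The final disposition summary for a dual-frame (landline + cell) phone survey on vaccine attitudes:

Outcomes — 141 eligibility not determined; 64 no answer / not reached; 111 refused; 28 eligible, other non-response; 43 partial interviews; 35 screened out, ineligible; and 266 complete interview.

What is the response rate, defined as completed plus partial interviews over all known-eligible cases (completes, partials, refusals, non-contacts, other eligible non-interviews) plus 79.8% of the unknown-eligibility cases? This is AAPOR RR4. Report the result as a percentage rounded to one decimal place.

Numerator → 266 + 43 = 309
Eligible (known) → 266 + 43 + 111 + 64 + 28 = 512
Eligible share of unknowns → 0.7980 × 141 = 112.52
Base → 512 + 112.52 = 624.52
RR4 = 309 / 624.52 = 0.4948

49.5%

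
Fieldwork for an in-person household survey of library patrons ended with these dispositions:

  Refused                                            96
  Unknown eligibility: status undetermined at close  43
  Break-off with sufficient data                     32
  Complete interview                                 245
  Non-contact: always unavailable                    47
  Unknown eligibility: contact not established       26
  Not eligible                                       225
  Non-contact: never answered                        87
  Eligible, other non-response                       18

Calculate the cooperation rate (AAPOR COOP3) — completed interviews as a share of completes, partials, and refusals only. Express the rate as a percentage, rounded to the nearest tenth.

No answer / not reached = 87 + 47 = 134
Unknown eligibility = 26 + 43 = 69
Top: 245
Base: 245 + 32 + 96 = 373
COOP3 = 245 / 373 = 0.6568

65.7%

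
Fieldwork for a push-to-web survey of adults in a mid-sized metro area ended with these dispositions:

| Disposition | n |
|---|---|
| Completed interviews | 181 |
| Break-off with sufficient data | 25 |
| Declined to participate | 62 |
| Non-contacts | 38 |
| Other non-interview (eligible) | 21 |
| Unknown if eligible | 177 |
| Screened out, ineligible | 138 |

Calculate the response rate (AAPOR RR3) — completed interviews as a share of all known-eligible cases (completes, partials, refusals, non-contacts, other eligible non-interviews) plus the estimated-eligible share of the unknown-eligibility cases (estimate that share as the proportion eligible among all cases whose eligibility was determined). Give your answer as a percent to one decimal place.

Top = 181
Determined eligible = 181 + 25 + 62 + 38 + 21 = 327
e = 327 / (327 + 138) = 327 / 465 = 0.7032
e × U = 0.7032 × 177 = 124.47
Denom = 327 + 124.47 = 451.47
RR3 = 181 / 451.47 = 0.4009

40.1%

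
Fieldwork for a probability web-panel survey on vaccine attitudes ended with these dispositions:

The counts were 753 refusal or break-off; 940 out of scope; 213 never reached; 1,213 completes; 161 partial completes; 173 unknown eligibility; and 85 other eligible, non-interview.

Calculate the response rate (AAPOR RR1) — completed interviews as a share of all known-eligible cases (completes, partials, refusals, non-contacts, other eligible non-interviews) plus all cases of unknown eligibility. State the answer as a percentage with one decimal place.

46.7%

Top → 1213
Denominator → 1213 + 161 + 753 + 213 + 85 + 173 = 2598
RR1 = 1213 / 2598 = 0.4669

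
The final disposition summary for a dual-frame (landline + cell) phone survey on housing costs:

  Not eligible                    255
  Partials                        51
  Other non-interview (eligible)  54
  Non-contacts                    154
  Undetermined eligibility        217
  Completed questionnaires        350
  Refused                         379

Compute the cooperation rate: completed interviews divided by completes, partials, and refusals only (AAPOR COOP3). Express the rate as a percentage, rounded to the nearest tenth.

44.9%

Numerator = 350
Denom = 350 + 51 + 379 = 780
COOP3 = 350 / 780 = 0.4487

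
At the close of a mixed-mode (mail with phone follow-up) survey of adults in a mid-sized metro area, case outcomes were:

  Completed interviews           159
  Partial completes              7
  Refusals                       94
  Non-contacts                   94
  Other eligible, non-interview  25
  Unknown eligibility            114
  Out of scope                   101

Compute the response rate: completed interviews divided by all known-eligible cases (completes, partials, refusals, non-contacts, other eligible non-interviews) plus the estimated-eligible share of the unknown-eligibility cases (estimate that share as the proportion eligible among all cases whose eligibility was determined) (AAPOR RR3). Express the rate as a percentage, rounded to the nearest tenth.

Numerator → 159
Eligible (known) → 159 + 7 + 94 + 94 + 25 = 379
e = 379 / (379 + 101) = 379 / 480 = 0.7896
Estimated eligible among unknowns → 0.7896 × 114 = 90.01
Denom → 379 + 90.01 = 469.01
RR3 = 159 / 469.01 = 0.3390

33.9%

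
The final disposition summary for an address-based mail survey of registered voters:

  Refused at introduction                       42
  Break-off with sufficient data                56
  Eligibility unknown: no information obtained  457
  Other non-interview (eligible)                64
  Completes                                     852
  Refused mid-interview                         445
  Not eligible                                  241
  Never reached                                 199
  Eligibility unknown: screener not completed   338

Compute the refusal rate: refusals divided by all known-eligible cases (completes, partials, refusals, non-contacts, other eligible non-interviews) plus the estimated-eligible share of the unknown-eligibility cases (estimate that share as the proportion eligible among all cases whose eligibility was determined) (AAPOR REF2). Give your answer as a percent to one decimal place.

20.7%

Refusal or break-off = 42 + 445 = 487
Unknown eligibility = 338 + 457 = 795
Top = 487
Eligible (known) = 852 + 56 + 487 + 199 + 64 = 1658
e = 1658 / (1658 + 241) = 1658 / 1899 = 0.8731
Estimated eligible among unknowns = 0.8731 × 795 = 694.11
Denominator = 1658 + 694.11 = 2352.11
REF2 = 487 / 2352.11 = 0.2070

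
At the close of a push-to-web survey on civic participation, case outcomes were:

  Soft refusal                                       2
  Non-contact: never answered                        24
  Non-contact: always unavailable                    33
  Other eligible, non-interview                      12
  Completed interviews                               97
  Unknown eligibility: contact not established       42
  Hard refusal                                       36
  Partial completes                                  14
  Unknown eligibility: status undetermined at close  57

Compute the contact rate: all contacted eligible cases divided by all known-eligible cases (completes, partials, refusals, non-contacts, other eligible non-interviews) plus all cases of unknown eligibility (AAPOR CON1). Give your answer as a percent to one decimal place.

50.8%

Refusal or break-off = 36 + 2 = 38
Non-contacts = 24 + 33 = 57
Eligibility not determined = 42 + 57 = 99
Numerator = 97 + 14 + 38 + 12 = 161
Base = 97 + 14 + 38 + 57 + 12 + 99 = 317
CON1 = 161 / 317 = 0.5079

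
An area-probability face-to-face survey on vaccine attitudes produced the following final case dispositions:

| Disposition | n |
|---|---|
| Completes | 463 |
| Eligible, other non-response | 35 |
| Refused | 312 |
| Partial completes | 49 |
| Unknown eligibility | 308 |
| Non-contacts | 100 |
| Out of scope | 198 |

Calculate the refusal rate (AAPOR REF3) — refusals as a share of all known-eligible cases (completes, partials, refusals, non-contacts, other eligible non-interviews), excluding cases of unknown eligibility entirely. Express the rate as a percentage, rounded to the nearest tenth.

32.5%

Num: 312
Base: 463 + 49 + 312 + 100 + 35 = 959
REF3 = 312 / 959 = 0.3253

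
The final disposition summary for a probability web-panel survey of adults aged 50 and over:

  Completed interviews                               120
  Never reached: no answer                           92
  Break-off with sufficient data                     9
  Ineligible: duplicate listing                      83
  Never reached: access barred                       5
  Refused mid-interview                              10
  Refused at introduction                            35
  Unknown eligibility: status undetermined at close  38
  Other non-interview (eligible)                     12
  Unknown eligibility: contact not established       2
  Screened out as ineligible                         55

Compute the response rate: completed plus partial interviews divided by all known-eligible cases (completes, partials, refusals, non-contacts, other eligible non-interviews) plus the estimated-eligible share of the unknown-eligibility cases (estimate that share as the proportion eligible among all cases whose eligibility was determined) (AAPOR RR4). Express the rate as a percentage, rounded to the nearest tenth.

Refusals = 35 + 10 = 45
Non-contacts = 92 + 5 = 97
Unknown if eligible = 2 + 38 = 40
Screened out, ineligible = 55 + 83 = 138
Numerator → 120 + 9 = 129
Eligible (known) → 120 + 9 + 45 + 97 + 12 = 283
e = 283 / (283 + 138) = 283 / 421 = 0.6722
e × U → 0.6722 × 40 = 26.89
Denom → 283 + 26.89 = 309.89
RR4 = 129 / 309.89 = 0.4163

41.6%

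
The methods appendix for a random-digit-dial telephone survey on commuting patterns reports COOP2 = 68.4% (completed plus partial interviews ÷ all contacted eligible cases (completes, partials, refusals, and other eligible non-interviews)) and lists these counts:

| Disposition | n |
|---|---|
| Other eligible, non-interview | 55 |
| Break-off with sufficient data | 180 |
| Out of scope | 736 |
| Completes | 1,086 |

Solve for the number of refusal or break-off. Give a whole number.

530

Numerator → 1086 + 180 = 1266
COOP2 = 1266 / D = 0.684
D = 1266 / 0.684 = 1850.9
Rest of base = 1321
refusal or break-off = 1850.9 − 1321 ≈ 530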